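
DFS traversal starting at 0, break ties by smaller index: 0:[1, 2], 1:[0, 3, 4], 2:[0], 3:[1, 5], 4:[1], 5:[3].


DFS stack-based: start with [0]
Visit order: [0, 1, 3, 5, 4, 2]


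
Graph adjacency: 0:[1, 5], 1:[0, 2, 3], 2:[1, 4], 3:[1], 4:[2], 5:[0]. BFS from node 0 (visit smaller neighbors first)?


BFS queue: start with [0]
Visit order: [0, 1, 5, 2, 3, 4]


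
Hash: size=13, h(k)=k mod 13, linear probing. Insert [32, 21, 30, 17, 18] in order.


Insertions: 32->slot 6; 21->slot 8; 30->slot 4; 17->slot 5; 18->slot 7
Table: [None, None, None, None, 30, 17, 32, 18, 21, None, None, None, None]


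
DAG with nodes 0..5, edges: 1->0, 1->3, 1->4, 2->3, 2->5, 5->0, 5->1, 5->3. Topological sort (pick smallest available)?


Kahn's algorithm, process smallest node first
Order: [2, 5, 1, 0, 3, 4]


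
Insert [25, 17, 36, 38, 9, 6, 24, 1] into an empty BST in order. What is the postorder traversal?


Root = 25; build tree by BST insertion.
Postorder traversal: [1, 6, 9, 24, 17, 38, 36, 25]


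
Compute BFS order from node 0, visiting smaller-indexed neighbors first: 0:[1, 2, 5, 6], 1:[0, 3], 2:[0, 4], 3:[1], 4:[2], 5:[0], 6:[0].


BFS queue: start with [0]
Visit order: [0, 1, 2, 5, 6, 3, 4]


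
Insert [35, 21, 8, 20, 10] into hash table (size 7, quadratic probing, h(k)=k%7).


Insertions: 35->slot 0; 21->slot 1; 8->slot 2; 20->slot 6; 10->slot 3
Table: [35, 21, 8, 10, None, None, 20]


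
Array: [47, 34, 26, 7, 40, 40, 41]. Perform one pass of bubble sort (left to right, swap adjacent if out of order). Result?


After one pass: [34, 26, 7, 40, 40, 41, 47]


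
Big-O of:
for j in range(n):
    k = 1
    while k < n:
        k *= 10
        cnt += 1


Per nesting level: O(n) * O(log n) = O(n log n)
Complexity: O(n log n)


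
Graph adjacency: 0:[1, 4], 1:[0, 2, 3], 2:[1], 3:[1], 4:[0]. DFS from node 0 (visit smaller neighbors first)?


DFS stack-based: start with [0]
Visit order: [0, 1, 2, 3, 4]


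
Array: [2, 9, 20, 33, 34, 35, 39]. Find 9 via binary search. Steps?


Search for 9:
[0,6] mid=3 arr[3]=33
[0,2] mid=1 arr[1]=9
Total: 2 comparisons


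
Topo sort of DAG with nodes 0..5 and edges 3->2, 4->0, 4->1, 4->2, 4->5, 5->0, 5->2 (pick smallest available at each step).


Kahn's algorithm, process smallest node first
Order: [3, 4, 1, 5, 0, 2]


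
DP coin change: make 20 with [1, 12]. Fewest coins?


dp[0]=0; dp[i]=1+min(dp[i-c] for c in coins)
...dp[15]=4, dp[16]=5, dp[17]=6, dp[18]=7, dp[19]=8, dp[20]=9
Minimum coins for 20 = 9


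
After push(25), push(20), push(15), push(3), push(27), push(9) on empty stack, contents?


push(25) -> [25]
push(20) -> [25, 20]
push(15) -> [25, 20, 15]
push(3) -> [25, 20, 15, 3]
push(27) -> [25, 20, 15, 3, 27]
push(9) -> [25, 20, 15, 3, 27, 9]
Final stack (bottom to top): [25, 20, 15, 3, 27, 9]


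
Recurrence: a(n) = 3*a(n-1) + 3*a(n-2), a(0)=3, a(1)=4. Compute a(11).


Build bottom-up:
...a(9)=225099, a(10)=853416, a(11)=3*853416+3*225099=3235545


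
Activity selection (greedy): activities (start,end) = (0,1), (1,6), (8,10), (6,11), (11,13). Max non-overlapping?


Greedy: pick earliest-ending, then skip overlaps.
Selected (4 activities): [(0, 1), (1, 6), (8, 10), (11, 13)]


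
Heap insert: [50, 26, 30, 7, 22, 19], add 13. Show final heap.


Append 13: [50, 26, 30, 7, 22, 19, 13]
Bubble up: no swaps needed
Result: [50, 26, 30, 7, 22, 19, 13]


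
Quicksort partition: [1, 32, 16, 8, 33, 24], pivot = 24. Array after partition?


Elements <= 24 go left of pivot.
Result: [1, 16, 8, 24, 33, 32], pivot at index 3


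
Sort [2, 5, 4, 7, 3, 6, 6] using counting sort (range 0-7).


Count array: [0, 0, 1, 1, 1, 1, 2, 1]
Reconstruct: [2, 3, 4, 5, 6, 6, 7]


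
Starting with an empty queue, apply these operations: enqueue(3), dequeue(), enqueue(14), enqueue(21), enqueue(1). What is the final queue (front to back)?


enqueue(3) -> [3]
dequeue() returns 3 -> []
enqueue(14) -> [14]
enqueue(21) -> [14, 21]
enqueue(1) -> [14, 21, 1]
Final queue (front to back): [14, 21, 1]


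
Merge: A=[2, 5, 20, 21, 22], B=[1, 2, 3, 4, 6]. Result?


Compare heads, take smaller each step.
Merged: [1, 2, 2, 3, 4, 5, 6, 20, 21, 22]


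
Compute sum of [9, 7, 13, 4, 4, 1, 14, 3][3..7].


Prefix sums: [0, 9, 16, 29, 33, 37, 38, 52, 55]
Sum[3..7] = prefix[8] - prefix[3] = 55 - 29 = 26


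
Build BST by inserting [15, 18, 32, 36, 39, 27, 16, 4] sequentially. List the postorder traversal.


Root = 15; build tree by BST insertion.
Postorder traversal: [4, 16, 27, 39, 36, 32, 18, 15]


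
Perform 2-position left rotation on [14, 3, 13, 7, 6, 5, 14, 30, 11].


Left rotate by 2: [13, 7, 6, 5, 14, 30, 11, 14, 3]


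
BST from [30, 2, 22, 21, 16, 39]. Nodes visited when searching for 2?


BST root = 30
Search for 2: compare at each node
Path: [30, 2]


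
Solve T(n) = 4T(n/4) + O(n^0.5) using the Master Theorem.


a=4, b=4, c=0.5. log_4(4)=1 > c=0.5. Case 1: O(n^log_b(a)) = O(n)
Complexity: O(n)


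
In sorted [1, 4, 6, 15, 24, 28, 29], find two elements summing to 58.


Two pointers: lo=0, hi=6
No pair sums to 58


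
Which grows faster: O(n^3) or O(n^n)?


cubic grows slower than n^n
O(n^3) is asymptotically smaller; O(n^n) grows faster


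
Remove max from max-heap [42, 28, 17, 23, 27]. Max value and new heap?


Max = 42
Replace root with last, heapify down
Resulting heap: [28, 27, 17, 23]


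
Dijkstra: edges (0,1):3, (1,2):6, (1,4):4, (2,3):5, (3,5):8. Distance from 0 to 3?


Dijkstra from 0:
Distances: {0: 0, 1: 3, 2: 9, 3: 14, 4: 7, 5: 22}
Shortest distance to 3 = 14, path = [0, 1, 2, 3]


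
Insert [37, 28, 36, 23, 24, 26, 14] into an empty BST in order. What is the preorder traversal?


Root = 37; build tree by BST insertion.
Preorder traversal: [37, 28, 23, 14, 24, 26, 36]


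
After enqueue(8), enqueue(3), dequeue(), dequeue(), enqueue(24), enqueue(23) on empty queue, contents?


enqueue(8) -> [8]
enqueue(3) -> [8, 3]
dequeue() returns 8 -> [3]
dequeue() returns 3 -> []
enqueue(24) -> [24]
enqueue(23) -> [24, 23]
Final queue (front to back): [24, 23]


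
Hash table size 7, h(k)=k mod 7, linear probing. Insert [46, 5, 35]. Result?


Insertions: 46->slot 4; 5->slot 5; 35->slot 0
Table: [35, None, None, None, 46, 5, None]


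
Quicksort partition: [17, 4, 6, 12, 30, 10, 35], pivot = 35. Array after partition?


Elements <= 35 go left of pivot.
Result: [17, 4, 6, 12, 30, 10, 35], pivot at index 6


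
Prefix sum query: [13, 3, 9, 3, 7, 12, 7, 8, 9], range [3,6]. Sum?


Prefix sums: [0, 13, 16, 25, 28, 35, 47, 54, 62, 71]
Sum[3..6] = prefix[7] - prefix[3] = 54 - 25 = 29


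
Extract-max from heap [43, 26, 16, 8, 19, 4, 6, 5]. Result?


Max = 43
Replace root with last, heapify down
Resulting heap: [26, 19, 16, 8, 5, 4, 6]


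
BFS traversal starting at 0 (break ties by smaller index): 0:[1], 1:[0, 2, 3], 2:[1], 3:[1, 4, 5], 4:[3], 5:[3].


BFS queue: start with [0]
Visit order: [0, 1, 2, 3, 4, 5]


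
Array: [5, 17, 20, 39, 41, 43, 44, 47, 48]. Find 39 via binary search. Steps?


Search for 39:
[0,8] mid=4 arr[4]=41
[0,3] mid=1 arr[1]=17
[2,3] mid=2 arr[2]=20
[3,3] mid=3 arr[3]=39
Total: 4 comparisons


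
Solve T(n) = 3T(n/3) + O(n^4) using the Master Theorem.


a=3, b=3, c=4. log_3(3)=1 < c=4. Case 3: O(n^c) = O(n^4)
Complexity: O(n^4)


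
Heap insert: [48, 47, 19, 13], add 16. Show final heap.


Append 16: [48, 47, 19, 13, 16]
Bubble up: no swaps needed
Result: [48, 47, 19, 13, 16]


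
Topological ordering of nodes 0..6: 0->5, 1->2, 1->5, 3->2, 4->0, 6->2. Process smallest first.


Kahn's algorithm, process smallest node first
Order: [1, 3, 4, 0, 5, 6, 2]


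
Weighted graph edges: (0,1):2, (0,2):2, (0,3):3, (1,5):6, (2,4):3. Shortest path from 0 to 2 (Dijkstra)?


Dijkstra from 0:
Distances: {0: 0, 1: 2, 2: 2, 3: 3, 4: 5, 5: 8}
Shortest distance to 2 = 2, path = [0, 2]


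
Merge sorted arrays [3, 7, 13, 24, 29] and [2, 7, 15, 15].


Compare heads, take smaller each step.
Merged: [2, 3, 7, 7, 13, 15, 15, 24, 29]


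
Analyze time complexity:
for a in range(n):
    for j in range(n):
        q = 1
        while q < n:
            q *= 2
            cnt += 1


Per nesting level: O(n) * O(n) * O(log n) = O(n^2 log n)
Complexity: O(n^2 log n)


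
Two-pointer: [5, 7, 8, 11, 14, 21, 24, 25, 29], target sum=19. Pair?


Two pointers: lo=0, hi=8
Found pair: (5, 14) summing to 19


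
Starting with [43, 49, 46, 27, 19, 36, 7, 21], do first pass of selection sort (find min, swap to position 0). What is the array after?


After one pass: [7, 49, 46, 27, 19, 36, 43, 21]


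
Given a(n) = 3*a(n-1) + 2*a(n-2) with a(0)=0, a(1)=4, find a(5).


Build bottom-up:
...a(3)=44, a(4)=156, a(5)=3*156+2*44=556


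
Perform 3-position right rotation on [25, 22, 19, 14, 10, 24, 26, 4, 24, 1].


Right rotate by 3: [4, 24, 1, 25, 22, 19, 14, 10, 24, 26]


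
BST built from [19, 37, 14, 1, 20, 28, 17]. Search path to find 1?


BST root = 19
Search for 1: compare at each node
Path: [19, 14, 1]


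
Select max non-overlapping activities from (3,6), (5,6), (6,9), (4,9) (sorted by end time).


Greedy: pick earliest-ending, then skip overlaps.
Selected (2 activities): [(3, 6), (6, 9)]


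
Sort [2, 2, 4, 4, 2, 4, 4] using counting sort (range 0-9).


Count array: [0, 0, 3, 0, 4, 0, 0, 0, 0, 0]
Reconstruct: [2, 2, 2, 4, 4, 4, 4]


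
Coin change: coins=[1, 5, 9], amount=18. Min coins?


dp[0]=0; dp[i]=1+min(dp[i-c] for c in coins)
...dp[13]=5, dp[14]=2, dp[15]=3, dp[16]=4, dp[17]=5, dp[18]=2
Minimum coins for 18 = 2


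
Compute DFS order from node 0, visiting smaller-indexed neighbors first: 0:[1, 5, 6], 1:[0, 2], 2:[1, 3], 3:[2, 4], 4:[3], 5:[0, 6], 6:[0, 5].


DFS stack-based: start with [0]
Visit order: [0, 1, 2, 3, 4, 5, 6]


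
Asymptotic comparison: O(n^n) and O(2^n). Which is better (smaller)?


exponential grows slower than n^n
O(2^n) is asymptotically smaller; O(n^n) grows faster


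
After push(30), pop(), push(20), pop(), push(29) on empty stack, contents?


push(30) -> [30]
pop() returns 30 -> []
push(20) -> [20]
pop() returns 20 -> []
push(29) -> [29]
Final stack (bottom to top): [29]


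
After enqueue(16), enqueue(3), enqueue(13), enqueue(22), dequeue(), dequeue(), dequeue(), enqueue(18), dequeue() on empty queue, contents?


enqueue(16) -> [16]
enqueue(3) -> [16, 3]
enqueue(13) -> [16, 3, 13]
enqueue(22) -> [16, 3, 13, 22]
dequeue() returns 16 -> [3, 13, 22]
dequeue() returns 3 -> [13, 22]
dequeue() returns 13 -> [22]
enqueue(18) -> [22, 18]
dequeue() returns 22 -> [18]
Final queue (front to back): [18]


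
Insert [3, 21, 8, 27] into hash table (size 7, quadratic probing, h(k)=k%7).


Insertions: 3->slot 3; 21->slot 0; 8->slot 1; 27->slot 6
Table: [21, 8, None, 3, None, None, 27]


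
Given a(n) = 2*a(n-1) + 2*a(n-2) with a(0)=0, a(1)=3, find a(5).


Build bottom-up:
...a(3)=18, a(4)=48, a(5)=2*48+2*18=132


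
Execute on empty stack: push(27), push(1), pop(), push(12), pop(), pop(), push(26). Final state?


push(27) -> [27]
push(1) -> [27, 1]
pop() returns 1 -> [27]
push(12) -> [27, 12]
pop() returns 12 -> [27]
pop() returns 27 -> []
push(26) -> [26]
Final stack (bottom to top): [26]


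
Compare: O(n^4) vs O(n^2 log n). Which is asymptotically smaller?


n^2 log n grows slower than quartic
O(n^2 log n) is asymptotically smaller; O(n^4) grows faster


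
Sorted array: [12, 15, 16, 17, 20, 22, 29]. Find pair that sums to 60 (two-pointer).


Two pointers: lo=0, hi=6
No pair sums to 60


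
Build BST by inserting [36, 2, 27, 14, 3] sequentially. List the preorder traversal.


Root = 36; build tree by BST insertion.
Preorder traversal: [36, 2, 27, 14, 3]


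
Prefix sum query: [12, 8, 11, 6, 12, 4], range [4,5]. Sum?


Prefix sums: [0, 12, 20, 31, 37, 49, 53]
Sum[4..5] = prefix[6] - prefix[4] = 53 - 37 = 16


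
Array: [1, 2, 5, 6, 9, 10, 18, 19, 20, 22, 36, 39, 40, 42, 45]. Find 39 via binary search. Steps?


Search for 39:
[0,14] mid=7 arr[7]=19
[8,14] mid=11 arr[11]=39
Total: 2 comparisons


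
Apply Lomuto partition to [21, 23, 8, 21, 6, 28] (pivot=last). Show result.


Elements <= 28 go left of pivot.
Result: [21, 23, 8, 21, 6, 28], pivot at index 5


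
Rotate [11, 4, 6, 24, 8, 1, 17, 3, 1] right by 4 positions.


Right rotate by 4: [1, 17, 3, 1, 11, 4, 6, 24, 8]


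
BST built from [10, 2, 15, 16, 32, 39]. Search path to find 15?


BST root = 10
Search for 15: compare at each node
Path: [10, 15]


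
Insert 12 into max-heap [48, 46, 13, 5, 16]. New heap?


Append 12: [48, 46, 13, 5, 16, 12]
Bubble up: no swaps needed
Result: [48, 46, 13, 5, 16, 12]


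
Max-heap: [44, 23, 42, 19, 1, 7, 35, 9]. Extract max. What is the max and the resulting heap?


Max = 44
Replace root with last, heapify down
Resulting heap: [42, 23, 35, 19, 1, 7, 9]


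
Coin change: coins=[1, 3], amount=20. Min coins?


dp[0]=0; dp[i]=1+min(dp[i-c] for c in coins)
...dp[15]=5, dp[16]=6, dp[17]=7, dp[18]=6, dp[19]=7, dp[20]=8
Minimum coins for 20 = 8


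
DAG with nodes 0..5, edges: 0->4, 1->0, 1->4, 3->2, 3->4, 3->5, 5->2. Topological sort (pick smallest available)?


Kahn's algorithm, process smallest node first
Order: [1, 0, 3, 4, 5, 2]


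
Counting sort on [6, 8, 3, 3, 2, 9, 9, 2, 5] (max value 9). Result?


Count array: [0, 0, 2, 2, 0, 1, 1, 0, 1, 2]
Reconstruct: [2, 2, 3, 3, 5, 6, 8, 9, 9]


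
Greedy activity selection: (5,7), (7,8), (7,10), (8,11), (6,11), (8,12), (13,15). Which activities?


Greedy: pick earliest-ending, then skip overlaps.
Selected (4 activities): [(5, 7), (7, 8), (8, 11), (13, 15)]


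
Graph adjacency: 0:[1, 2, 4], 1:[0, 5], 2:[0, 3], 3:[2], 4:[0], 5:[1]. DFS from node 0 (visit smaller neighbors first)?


DFS stack-based: start with [0]
Visit order: [0, 1, 5, 2, 3, 4]


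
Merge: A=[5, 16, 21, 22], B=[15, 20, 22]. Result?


Compare heads, take smaller each step.
Merged: [5, 15, 16, 20, 21, 22, 22]


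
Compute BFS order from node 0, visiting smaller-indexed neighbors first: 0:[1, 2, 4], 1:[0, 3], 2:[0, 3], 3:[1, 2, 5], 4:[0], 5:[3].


BFS queue: start with [0]
Visit order: [0, 1, 2, 4, 3, 5]


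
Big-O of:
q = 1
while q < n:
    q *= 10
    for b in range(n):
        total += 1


Per nesting level: O(log n) * O(n) = O(n log n)
Complexity: O(n log n)


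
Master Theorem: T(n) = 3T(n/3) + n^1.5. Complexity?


a=3, b=3, c=1.5. log_3(3)=1 < c=1.5. Case 3: O(n^c) = O(n^1.500)
Complexity: O(n^1.500)


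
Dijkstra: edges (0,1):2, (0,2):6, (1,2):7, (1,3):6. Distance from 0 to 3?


Dijkstra from 0:
Distances: {0: 0, 1: 2, 2: 6, 3: 8}
Shortest distance to 3 = 8, path = [0, 1, 3]


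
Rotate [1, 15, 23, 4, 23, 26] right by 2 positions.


Right rotate by 2: [23, 26, 1, 15, 23, 4]


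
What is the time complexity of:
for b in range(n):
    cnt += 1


Per nesting level: O(n) = O(n)
Complexity: O(n)


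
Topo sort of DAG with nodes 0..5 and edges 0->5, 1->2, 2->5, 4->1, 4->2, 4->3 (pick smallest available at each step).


Kahn's algorithm, process smallest node first
Order: [0, 4, 1, 2, 3, 5]


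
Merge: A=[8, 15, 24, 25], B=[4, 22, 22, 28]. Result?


Compare heads, take smaller each step.
Merged: [4, 8, 15, 22, 22, 24, 25, 28]


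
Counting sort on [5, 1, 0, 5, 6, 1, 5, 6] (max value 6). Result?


Count array: [1, 2, 0, 0, 0, 3, 2]
Reconstruct: [0, 1, 1, 5, 5, 5, 6, 6]


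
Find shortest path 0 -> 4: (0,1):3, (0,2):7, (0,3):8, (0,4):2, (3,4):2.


Dijkstra from 0:
Distances: {0: 0, 1: 3, 2: 7, 3: 4, 4: 2}
Shortest distance to 4 = 2, path = [0, 4]


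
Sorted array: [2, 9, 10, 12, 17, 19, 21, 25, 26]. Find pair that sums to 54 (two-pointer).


Two pointers: lo=0, hi=8
No pair sums to 54


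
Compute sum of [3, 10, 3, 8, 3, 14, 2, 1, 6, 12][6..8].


Prefix sums: [0, 3, 13, 16, 24, 27, 41, 43, 44, 50, 62]
Sum[6..8] = prefix[9] - prefix[6] = 50 - 41 = 9


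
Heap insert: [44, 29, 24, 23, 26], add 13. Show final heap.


Append 13: [44, 29, 24, 23, 26, 13]
Bubble up: no swaps needed
Result: [44, 29, 24, 23, 26, 13]


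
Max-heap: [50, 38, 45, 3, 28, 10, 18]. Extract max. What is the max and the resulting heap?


Max = 50
Replace root with last, heapify down
Resulting heap: [45, 38, 18, 3, 28, 10]


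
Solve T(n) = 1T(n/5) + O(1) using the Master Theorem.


a=1, b=5, c=0. log_5(1)=0 = c=0. Case 2: O(n^c log n) = O(log n)
Complexity: O(log n)


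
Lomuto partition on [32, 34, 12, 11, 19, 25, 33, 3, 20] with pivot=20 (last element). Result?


Elements <= 20 go left of pivot.
Result: [12, 11, 19, 3, 20, 25, 33, 34, 32], pivot at index 4


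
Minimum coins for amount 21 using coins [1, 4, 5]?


dp[0]=0; dp[i]=1+min(dp[i-c] for c in coins)
...dp[16]=4, dp[17]=4, dp[18]=4, dp[19]=4, dp[20]=4, dp[21]=5
Minimum coins for 21 = 5


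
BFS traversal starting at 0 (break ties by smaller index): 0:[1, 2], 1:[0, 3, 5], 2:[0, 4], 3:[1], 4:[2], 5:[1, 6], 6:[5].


BFS queue: start with [0]
Visit order: [0, 1, 2, 3, 5, 4, 6]


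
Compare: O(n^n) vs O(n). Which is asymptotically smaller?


linear grows slower than n^n
O(n) is asymptotically smaller; O(n^n) grows faster


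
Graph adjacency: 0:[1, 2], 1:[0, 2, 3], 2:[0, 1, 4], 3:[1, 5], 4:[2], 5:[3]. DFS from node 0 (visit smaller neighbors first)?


DFS stack-based: start with [0]
Visit order: [0, 1, 2, 4, 3, 5]


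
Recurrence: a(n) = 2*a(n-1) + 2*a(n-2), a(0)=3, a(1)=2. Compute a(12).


Build bottom-up:
...a(10)=28064, a(11)=76672, a(12)=2*76672+2*28064=209472


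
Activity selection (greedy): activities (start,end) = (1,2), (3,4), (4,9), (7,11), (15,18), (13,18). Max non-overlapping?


Greedy: pick earliest-ending, then skip overlaps.
Selected (4 activities): [(1, 2), (3, 4), (4, 9), (15, 18)]


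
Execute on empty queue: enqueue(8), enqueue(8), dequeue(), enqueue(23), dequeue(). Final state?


enqueue(8) -> [8]
enqueue(8) -> [8, 8]
dequeue() returns 8 -> [8]
enqueue(23) -> [8, 23]
dequeue() returns 8 -> [23]
Final queue (front to back): [23]


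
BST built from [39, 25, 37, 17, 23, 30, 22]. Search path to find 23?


BST root = 39
Search for 23: compare at each node
Path: [39, 25, 17, 23]


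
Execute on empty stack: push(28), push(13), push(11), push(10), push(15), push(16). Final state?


push(28) -> [28]
push(13) -> [28, 13]
push(11) -> [28, 13, 11]
push(10) -> [28, 13, 11, 10]
push(15) -> [28, 13, 11, 10, 15]
push(16) -> [28, 13, 11, 10, 15, 16]
Final stack (bottom to top): [28, 13, 11, 10, 15, 16]


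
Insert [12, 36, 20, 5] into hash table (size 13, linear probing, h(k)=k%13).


Insertions: 12->slot 12; 36->slot 10; 20->slot 7; 5->slot 5
Table: [None, None, None, None, None, 5, None, 20, None, None, 36, None, 12]


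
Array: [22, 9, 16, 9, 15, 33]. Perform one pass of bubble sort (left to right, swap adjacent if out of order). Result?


After one pass: [9, 16, 9, 15, 22, 33]


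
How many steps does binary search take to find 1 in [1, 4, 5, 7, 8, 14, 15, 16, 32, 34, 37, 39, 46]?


Search for 1:
[0,12] mid=6 arr[6]=15
[0,5] mid=2 arr[2]=5
[0,1] mid=0 arr[0]=1
Total: 3 comparisons


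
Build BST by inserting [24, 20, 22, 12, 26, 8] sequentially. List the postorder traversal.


Root = 24; build tree by BST insertion.
Postorder traversal: [8, 12, 22, 20, 26, 24]


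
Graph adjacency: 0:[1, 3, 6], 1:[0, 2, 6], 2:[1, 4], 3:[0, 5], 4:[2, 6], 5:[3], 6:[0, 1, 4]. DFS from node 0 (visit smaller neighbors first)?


DFS stack-based: start with [0]
Visit order: [0, 1, 2, 4, 6, 3, 5]


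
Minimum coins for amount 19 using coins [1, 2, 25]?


dp[0]=0; dp[i]=1+min(dp[i-c] for c in coins)
...dp[14]=7, dp[15]=8, dp[16]=8, dp[17]=9, dp[18]=9, dp[19]=10
Minimum coins for 19 = 10


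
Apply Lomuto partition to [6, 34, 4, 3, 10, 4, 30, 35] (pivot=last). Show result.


Elements <= 35 go left of pivot.
Result: [6, 34, 4, 3, 10, 4, 30, 35], pivot at index 7


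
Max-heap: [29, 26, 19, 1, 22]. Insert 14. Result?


Append 14: [29, 26, 19, 1, 22, 14]
Bubble up: no swaps needed
Result: [29, 26, 19, 1, 22, 14]


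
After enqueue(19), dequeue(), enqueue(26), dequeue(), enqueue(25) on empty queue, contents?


enqueue(19) -> [19]
dequeue() returns 19 -> []
enqueue(26) -> [26]
dequeue() returns 26 -> []
enqueue(25) -> [25]
Final queue (front to back): [25]


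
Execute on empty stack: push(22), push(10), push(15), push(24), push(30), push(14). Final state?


push(22) -> [22]
push(10) -> [22, 10]
push(15) -> [22, 10, 15]
push(24) -> [22, 10, 15, 24]
push(30) -> [22, 10, 15, 24, 30]
push(14) -> [22, 10, 15, 24, 30, 14]
Final stack (bottom to top): [22, 10, 15, 24, 30, 14]


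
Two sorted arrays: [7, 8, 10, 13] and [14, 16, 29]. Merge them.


Compare heads, take smaller each step.
Merged: [7, 8, 10, 13, 14, 16, 29]


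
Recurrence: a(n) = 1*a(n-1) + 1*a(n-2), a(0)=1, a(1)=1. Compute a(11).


Build bottom-up:
...a(9)=55, a(10)=89, a(11)=1*89+1*55=144


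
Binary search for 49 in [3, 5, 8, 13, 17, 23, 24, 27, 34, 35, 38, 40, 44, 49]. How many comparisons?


Search for 49:
[0,13] mid=6 arr[6]=24
[7,13] mid=10 arr[10]=38
[11,13] mid=12 arr[12]=44
[13,13] mid=13 arr[13]=49
Total: 4 comparisons


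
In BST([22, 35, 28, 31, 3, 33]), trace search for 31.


BST root = 22
Search for 31: compare at each node
Path: [22, 35, 28, 31]


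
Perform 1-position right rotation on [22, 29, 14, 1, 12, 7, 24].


Right rotate by 1: [24, 22, 29, 14, 1, 12, 7]


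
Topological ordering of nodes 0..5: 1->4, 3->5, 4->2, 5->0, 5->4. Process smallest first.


Kahn's algorithm, process smallest node first
Order: [1, 3, 5, 0, 4, 2]


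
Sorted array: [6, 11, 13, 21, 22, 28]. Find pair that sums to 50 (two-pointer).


Two pointers: lo=0, hi=5
Found pair: (22, 28) summing to 50


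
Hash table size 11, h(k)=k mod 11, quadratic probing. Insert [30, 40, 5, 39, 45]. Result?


Insertions: 30->slot 8; 40->slot 7; 5->slot 5; 39->slot 6; 45->slot 1
Table: [None, 45, None, None, None, 5, 39, 40, 30, None, None]


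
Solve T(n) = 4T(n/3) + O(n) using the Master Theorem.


a=4, b=3, c=1. log_3(4)=1.262 > c=1. Case 1: O(n^log_b(a)) = O(n^1.262)
Complexity: O(n^1.262)


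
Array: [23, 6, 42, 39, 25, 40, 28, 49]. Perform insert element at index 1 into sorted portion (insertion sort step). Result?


After one pass: [6, 23, 42, 39, 25, 40, 28, 49]


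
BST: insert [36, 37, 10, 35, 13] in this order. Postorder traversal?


Root = 36; build tree by BST insertion.
Postorder traversal: [13, 35, 10, 37, 36]


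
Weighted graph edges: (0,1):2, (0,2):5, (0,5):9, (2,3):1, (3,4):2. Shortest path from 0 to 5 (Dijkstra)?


Dijkstra from 0:
Distances: {0: 0, 1: 2, 2: 5, 3: 6, 4: 8, 5: 9}
Shortest distance to 5 = 9, path = [0, 5]


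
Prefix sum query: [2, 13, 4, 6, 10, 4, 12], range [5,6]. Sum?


Prefix sums: [0, 2, 15, 19, 25, 35, 39, 51]
Sum[5..6] = prefix[7] - prefix[5] = 51 - 35 = 16


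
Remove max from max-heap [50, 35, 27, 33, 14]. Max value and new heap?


Max = 50
Replace root with last, heapify down
Resulting heap: [35, 33, 27, 14]


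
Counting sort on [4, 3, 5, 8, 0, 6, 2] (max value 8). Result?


Count array: [1, 0, 1, 1, 1, 1, 1, 0, 1]
Reconstruct: [0, 2, 3, 4, 5, 6, 8]


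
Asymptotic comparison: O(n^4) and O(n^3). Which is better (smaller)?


cubic grows slower than quartic
O(n^3) is asymptotically smaller; O(n^4) grows faster


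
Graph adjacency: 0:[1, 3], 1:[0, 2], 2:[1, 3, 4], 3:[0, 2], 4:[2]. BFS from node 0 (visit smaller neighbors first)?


BFS queue: start with [0]
Visit order: [0, 1, 3, 2, 4]


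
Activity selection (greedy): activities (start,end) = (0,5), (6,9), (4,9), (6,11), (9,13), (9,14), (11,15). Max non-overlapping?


Greedy: pick earliest-ending, then skip overlaps.
Selected (3 activities): [(0, 5), (6, 9), (9, 13)]


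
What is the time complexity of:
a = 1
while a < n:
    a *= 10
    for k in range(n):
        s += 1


Per nesting level: O(log n) * O(n) = O(n log n)
Complexity: O(n log n)


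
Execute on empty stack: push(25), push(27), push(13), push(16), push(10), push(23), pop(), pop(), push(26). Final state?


push(25) -> [25]
push(27) -> [25, 27]
push(13) -> [25, 27, 13]
push(16) -> [25, 27, 13, 16]
push(10) -> [25, 27, 13, 16, 10]
push(23) -> [25, 27, 13, 16, 10, 23]
pop() returns 23 -> [25, 27, 13, 16, 10]
pop() returns 10 -> [25, 27, 13, 16]
push(26) -> [25, 27, 13, 16, 26]
Final stack (bottom to top): [25, 27, 13, 16, 26]


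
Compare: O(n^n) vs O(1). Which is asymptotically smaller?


constant grows slower than n^n
O(1) is asymptotically smaller; O(n^n) grows faster


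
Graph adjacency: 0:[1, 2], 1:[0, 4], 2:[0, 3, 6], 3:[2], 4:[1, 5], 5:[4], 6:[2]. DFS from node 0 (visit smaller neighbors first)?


DFS stack-based: start with [0]
Visit order: [0, 1, 4, 5, 2, 3, 6]


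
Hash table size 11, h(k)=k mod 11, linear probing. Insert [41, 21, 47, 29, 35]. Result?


Insertions: 41->slot 8; 21->slot 10; 47->slot 3; 29->slot 7; 35->slot 2
Table: [None, None, 35, 47, None, None, None, 29, 41, None, 21]


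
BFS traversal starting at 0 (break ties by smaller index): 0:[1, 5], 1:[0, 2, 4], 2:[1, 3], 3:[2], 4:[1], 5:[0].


BFS queue: start with [0]
Visit order: [0, 1, 5, 2, 4, 3]


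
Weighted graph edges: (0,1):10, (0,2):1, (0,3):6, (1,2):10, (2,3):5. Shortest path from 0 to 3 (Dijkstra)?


Dijkstra from 0:
Distances: {0: 0, 1: 10, 2: 1, 3: 6}
Shortest distance to 3 = 6, path = [0, 3]


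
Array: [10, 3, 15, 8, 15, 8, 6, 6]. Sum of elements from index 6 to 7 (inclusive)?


Prefix sums: [0, 10, 13, 28, 36, 51, 59, 65, 71]
Sum[6..7] = prefix[8] - prefix[6] = 71 - 59 = 12


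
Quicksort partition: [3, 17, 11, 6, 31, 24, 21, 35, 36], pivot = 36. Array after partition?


Elements <= 36 go left of pivot.
Result: [3, 17, 11, 6, 31, 24, 21, 35, 36], pivot at index 8


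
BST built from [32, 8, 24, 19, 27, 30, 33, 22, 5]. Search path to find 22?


BST root = 32
Search for 22: compare at each node
Path: [32, 8, 24, 19, 22]


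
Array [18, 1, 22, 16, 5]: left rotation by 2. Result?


Left rotate by 2: [22, 16, 5, 18, 1]


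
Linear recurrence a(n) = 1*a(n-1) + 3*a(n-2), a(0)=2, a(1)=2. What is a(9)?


Build bottom-up:
...a(7)=434, a(8)=1016, a(9)=1*1016+3*434=2318


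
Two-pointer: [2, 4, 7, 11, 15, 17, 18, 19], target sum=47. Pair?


Two pointers: lo=0, hi=7
No pair sums to 47


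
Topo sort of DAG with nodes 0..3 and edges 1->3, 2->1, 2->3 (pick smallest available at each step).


Kahn's algorithm, process smallest node first
Order: [0, 2, 1, 3]


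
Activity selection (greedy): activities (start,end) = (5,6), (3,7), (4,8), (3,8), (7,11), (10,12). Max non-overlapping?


Greedy: pick earliest-ending, then skip overlaps.
Selected (2 activities): [(5, 6), (7, 11)]


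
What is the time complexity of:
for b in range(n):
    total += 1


Per nesting level: O(n) = O(n)
Complexity: O(n)


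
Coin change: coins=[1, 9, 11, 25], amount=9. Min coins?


dp[0]=0; dp[i]=1+min(dp[i-c] for c in coins)
...dp[4]=4, dp[5]=5, dp[6]=6, dp[7]=7, dp[8]=8, dp[9]=1
Minimum coins for 9 = 1


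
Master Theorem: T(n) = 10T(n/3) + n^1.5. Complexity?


a=10, b=3, c=1.5. log_3(10)=2.096 > c=1.5. Case 1: O(n^log_b(a)) = O(n^2.096)
Complexity: O(n^2.096)


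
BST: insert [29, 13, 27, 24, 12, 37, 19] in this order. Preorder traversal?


Root = 29; build tree by BST insertion.
Preorder traversal: [29, 13, 12, 27, 24, 19, 37]


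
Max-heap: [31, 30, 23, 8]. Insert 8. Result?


Append 8: [31, 30, 23, 8, 8]
Bubble up: no swaps needed
Result: [31, 30, 23, 8, 8]


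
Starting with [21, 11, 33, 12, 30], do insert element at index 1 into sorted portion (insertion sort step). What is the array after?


After one pass: [11, 21, 33, 12, 30]


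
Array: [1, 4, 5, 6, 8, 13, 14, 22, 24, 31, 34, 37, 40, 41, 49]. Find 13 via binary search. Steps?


Search for 13:
[0,14] mid=7 arr[7]=22
[0,6] mid=3 arr[3]=6
[4,6] mid=5 arr[5]=13
Total: 3 comparisons


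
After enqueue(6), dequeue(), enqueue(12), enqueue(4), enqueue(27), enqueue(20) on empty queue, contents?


enqueue(6) -> [6]
dequeue() returns 6 -> []
enqueue(12) -> [12]
enqueue(4) -> [12, 4]
enqueue(27) -> [12, 4, 27]
enqueue(20) -> [12, 4, 27, 20]
Final queue (front to back): [12, 4, 27, 20]


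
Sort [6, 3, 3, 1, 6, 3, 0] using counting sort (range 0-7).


Count array: [1, 1, 0, 3, 0, 0, 2, 0]
Reconstruct: [0, 1, 3, 3, 3, 6, 6]


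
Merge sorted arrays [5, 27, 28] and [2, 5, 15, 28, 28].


Compare heads, take smaller each step.
Merged: [2, 5, 5, 15, 27, 28, 28, 28]


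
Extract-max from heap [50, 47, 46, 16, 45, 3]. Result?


Max = 50
Replace root with last, heapify down
Resulting heap: [47, 45, 46, 16, 3]


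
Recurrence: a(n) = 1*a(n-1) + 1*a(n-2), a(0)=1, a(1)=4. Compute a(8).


Build bottom-up:
...a(6)=37, a(7)=60, a(8)=1*60+1*37=97


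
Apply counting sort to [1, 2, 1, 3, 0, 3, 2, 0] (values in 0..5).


Count array: [2, 2, 2, 2, 0, 0]
Reconstruct: [0, 0, 1, 1, 2, 2, 3, 3]


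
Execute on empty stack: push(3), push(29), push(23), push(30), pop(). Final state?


push(3) -> [3]
push(29) -> [3, 29]
push(23) -> [3, 29, 23]
push(30) -> [3, 29, 23, 30]
pop() returns 30 -> [3, 29, 23]
Final stack (bottom to top): [3, 29, 23]


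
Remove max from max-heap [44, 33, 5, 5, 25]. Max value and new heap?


Max = 44
Replace root with last, heapify down
Resulting heap: [33, 25, 5, 5]


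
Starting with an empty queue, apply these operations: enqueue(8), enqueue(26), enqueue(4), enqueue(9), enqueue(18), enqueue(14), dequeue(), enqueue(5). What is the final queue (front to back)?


enqueue(8) -> [8]
enqueue(26) -> [8, 26]
enqueue(4) -> [8, 26, 4]
enqueue(9) -> [8, 26, 4, 9]
enqueue(18) -> [8, 26, 4, 9, 18]
enqueue(14) -> [8, 26, 4, 9, 18, 14]
dequeue() returns 8 -> [26, 4, 9, 18, 14]
enqueue(5) -> [26, 4, 9, 18, 14, 5]
Final queue (front to back): [26, 4, 9, 18, 14, 5]


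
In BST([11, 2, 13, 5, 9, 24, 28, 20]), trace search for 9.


BST root = 11
Search for 9: compare at each node
Path: [11, 2, 5, 9]


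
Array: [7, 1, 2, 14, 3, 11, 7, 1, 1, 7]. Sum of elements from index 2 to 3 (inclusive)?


Prefix sums: [0, 7, 8, 10, 24, 27, 38, 45, 46, 47, 54]
Sum[2..3] = prefix[4] - prefix[2] = 24 - 8 = 16


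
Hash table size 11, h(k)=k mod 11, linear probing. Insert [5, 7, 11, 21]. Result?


Insertions: 5->slot 5; 7->slot 7; 11->slot 0; 21->slot 10
Table: [11, None, None, None, None, 5, None, 7, None, None, 21]


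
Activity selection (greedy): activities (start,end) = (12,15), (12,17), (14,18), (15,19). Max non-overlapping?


Greedy: pick earliest-ending, then skip overlaps.
Selected (2 activities): [(12, 15), (15, 19)]


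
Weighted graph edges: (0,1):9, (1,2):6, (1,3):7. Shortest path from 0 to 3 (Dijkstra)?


Dijkstra from 0:
Distances: {0: 0, 1: 9, 2: 15, 3: 16}
Shortest distance to 3 = 16, path = [0, 1, 3]


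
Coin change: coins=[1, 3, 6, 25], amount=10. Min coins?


dp[0]=0; dp[i]=1+min(dp[i-c] for c in coins)
...dp[5]=3, dp[6]=1, dp[7]=2, dp[8]=3, dp[9]=2, dp[10]=3
Minimum coins for 10 = 3


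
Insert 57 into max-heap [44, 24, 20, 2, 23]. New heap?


Append 57: [44, 24, 20, 2, 23, 57]
Bubble up: swap idx 5(57) with idx 2(20); swap idx 2(57) with idx 0(44)
Result: [57, 24, 44, 2, 23, 20]


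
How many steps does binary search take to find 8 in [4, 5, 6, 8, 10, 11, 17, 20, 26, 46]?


Search for 8:
[0,9] mid=4 arr[4]=10
[0,3] mid=1 arr[1]=5
[2,3] mid=2 arr[2]=6
[3,3] mid=3 arr[3]=8
Total: 4 comparisons


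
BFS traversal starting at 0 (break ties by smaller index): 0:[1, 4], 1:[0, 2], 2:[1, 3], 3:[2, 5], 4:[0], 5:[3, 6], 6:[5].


BFS queue: start with [0]
Visit order: [0, 1, 4, 2, 3, 5, 6]


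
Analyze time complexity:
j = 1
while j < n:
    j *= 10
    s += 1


Per nesting level: O(log n) = O(log n)
Complexity: O(log n)


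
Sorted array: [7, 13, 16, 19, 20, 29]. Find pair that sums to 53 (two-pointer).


Two pointers: lo=0, hi=5
No pair sums to 53


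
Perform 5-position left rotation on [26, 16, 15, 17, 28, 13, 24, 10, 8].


Left rotate by 5: [13, 24, 10, 8, 26, 16, 15, 17, 28]


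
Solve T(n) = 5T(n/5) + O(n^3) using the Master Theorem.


a=5, b=5, c=3. log_5(5)=1 < c=3. Case 3: O(n^c) = O(n^3)
Complexity: O(n^3)


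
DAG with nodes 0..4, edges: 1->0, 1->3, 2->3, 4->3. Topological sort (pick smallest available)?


Kahn's algorithm, process smallest node first
Order: [1, 0, 2, 4, 3]


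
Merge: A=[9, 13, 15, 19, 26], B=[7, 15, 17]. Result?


Compare heads, take smaller each step.
Merged: [7, 9, 13, 15, 15, 17, 19, 26]


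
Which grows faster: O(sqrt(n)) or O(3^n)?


sublinear grows slower than exponential (base 3)
O(sqrt(n)) is asymptotically smaller; O(3^n) grows faster


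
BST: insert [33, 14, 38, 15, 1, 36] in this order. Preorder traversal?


Root = 33; build tree by BST insertion.
Preorder traversal: [33, 14, 1, 15, 38, 36]


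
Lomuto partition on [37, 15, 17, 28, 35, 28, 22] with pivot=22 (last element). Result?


Elements <= 22 go left of pivot.
Result: [15, 17, 22, 28, 35, 28, 37], pivot at index 2


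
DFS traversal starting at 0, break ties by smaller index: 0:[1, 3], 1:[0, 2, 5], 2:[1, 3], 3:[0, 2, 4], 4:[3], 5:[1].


DFS stack-based: start with [0]
Visit order: [0, 1, 2, 3, 4, 5]


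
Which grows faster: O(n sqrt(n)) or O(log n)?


logarithmic grows slower than n^1.5
O(log n) is asymptotically smaller; O(n sqrt(n)) grows faster


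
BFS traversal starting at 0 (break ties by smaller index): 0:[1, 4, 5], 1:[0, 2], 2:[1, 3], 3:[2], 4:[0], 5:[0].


BFS queue: start with [0]
Visit order: [0, 1, 4, 5, 2, 3]


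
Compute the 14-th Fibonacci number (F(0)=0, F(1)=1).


F(n)=F(n-1)+F(n-2)
...F(12)=144, F(13)=233, F(14)=377


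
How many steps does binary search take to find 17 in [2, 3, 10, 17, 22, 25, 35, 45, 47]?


Search for 17:
[0,8] mid=4 arr[4]=22
[0,3] mid=1 arr[1]=3
[2,3] mid=2 arr[2]=10
[3,3] mid=3 arr[3]=17
Total: 4 comparisons


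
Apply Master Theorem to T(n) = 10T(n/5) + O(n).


a=10, b=5, c=1. log_5(10)=1.431 > c=1. Case 1: O(n^log_b(a)) = O(n^1.431)
Complexity: O(n^1.431)


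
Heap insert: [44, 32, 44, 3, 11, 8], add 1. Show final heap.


Append 1: [44, 32, 44, 3, 11, 8, 1]
Bubble up: no swaps needed
Result: [44, 32, 44, 3, 11, 8, 1]


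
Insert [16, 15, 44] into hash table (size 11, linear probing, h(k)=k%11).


Insertions: 16->slot 5; 15->slot 4; 44->slot 0
Table: [44, None, None, None, 15, 16, None, None, None, None, None]


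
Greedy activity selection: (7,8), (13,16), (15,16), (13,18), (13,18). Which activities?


Greedy: pick earliest-ending, then skip overlaps.
Selected (2 activities): [(7, 8), (13, 16)]


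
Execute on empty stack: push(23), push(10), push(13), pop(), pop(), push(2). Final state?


push(23) -> [23]
push(10) -> [23, 10]
push(13) -> [23, 10, 13]
pop() returns 13 -> [23, 10]
pop() returns 10 -> [23]
push(2) -> [23, 2]
Final stack (bottom to top): [23, 2]


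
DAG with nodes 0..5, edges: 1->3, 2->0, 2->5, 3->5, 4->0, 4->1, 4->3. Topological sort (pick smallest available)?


Kahn's algorithm, process smallest node first
Order: [2, 4, 0, 1, 3, 5]


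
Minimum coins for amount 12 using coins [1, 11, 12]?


dp[0]=0; dp[i]=1+min(dp[i-c] for c in coins)
...dp[7]=7, dp[8]=8, dp[9]=9, dp[10]=10, dp[11]=1, dp[12]=1
Minimum coins for 12 = 1


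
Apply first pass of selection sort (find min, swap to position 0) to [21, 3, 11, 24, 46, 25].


After one pass: [3, 21, 11, 24, 46, 25]


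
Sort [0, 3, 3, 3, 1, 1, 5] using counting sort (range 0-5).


Count array: [1, 2, 0, 3, 0, 1]
Reconstruct: [0, 1, 1, 3, 3, 3, 5]


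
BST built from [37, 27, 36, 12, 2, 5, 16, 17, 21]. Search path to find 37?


BST root = 37
Search for 37: compare at each node
Path: [37]


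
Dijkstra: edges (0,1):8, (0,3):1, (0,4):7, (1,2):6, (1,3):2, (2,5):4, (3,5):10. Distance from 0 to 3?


Dijkstra from 0:
Distances: {0: 0, 1: 3, 2: 9, 3: 1, 4: 7, 5: 11}
Shortest distance to 3 = 1, path = [0, 3]


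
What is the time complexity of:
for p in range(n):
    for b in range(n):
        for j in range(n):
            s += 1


Per nesting level: O(n) * O(n) * O(n) = O(n^3)
Complexity: O(n^3)


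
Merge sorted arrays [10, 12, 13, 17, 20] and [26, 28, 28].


Compare heads, take smaller each step.
Merged: [10, 12, 13, 17, 20, 26, 28, 28]


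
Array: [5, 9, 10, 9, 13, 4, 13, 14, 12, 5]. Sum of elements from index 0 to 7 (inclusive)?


Prefix sums: [0, 5, 14, 24, 33, 46, 50, 63, 77, 89, 94]
Sum[0..7] = prefix[8] - prefix[0] = 77 - 0 = 77


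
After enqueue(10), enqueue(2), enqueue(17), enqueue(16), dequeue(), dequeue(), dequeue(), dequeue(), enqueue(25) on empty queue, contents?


enqueue(10) -> [10]
enqueue(2) -> [10, 2]
enqueue(17) -> [10, 2, 17]
enqueue(16) -> [10, 2, 17, 16]
dequeue() returns 10 -> [2, 17, 16]
dequeue() returns 2 -> [17, 16]
dequeue() returns 17 -> [16]
dequeue() returns 16 -> []
enqueue(25) -> [25]
Final queue (front to back): [25]


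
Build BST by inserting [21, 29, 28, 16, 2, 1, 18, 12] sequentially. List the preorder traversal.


Root = 21; build tree by BST insertion.
Preorder traversal: [21, 16, 2, 1, 12, 18, 29, 28]


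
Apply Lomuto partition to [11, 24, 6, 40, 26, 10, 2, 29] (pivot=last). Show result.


Elements <= 29 go left of pivot.
Result: [11, 24, 6, 26, 10, 2, 29, 40], pivot at index 6


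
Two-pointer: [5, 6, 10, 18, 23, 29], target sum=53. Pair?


Two pointers: lo=0, hi=5
No pair sums to 53


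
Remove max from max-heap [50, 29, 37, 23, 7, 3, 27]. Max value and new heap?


Max = 50
Replace root with last, heapify down
Resulting heap: [37, 29, 27, 23, 7, 3]


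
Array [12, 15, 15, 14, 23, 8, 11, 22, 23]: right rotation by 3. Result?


Right rotate by 3: [11, 22, 23, 12, 15, 15, 14, 23, 8]


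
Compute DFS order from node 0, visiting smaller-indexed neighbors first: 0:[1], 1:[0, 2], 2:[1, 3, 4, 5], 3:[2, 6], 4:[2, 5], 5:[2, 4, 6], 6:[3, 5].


DFS stack-based: start with [0]
Visit order: [0, 1, 2, 3, 6, 5, 4]


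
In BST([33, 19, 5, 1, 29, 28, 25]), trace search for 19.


BST root = 33
Search for 19: compare at each node
Path: [33, 19]


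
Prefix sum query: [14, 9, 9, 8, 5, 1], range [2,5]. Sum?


Prefix sums: [0, 14, 23, 32, 40, 45, 46]
Sum[2..5] = prefix[6] - prefix[2] = 46 - 23 = 23


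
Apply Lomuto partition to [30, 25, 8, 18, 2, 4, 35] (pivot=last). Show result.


Elements <= 35 go left of pivot.
Result: [30, 25, 8, 18, 2, 4, 35], pivot at index 6


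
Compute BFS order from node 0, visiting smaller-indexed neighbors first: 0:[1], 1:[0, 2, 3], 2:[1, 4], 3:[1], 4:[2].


BFS queue: start with [0]
Visit order: [0, 1, 2, 3, 4]


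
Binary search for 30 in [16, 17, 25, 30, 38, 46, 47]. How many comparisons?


Search for 30:
[0,6] mid=3 arr[3]=30
Total: 1 comparisons


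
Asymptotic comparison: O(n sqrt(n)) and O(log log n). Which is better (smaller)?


double-logarithmic grows slower than n^1.5
O(log log n) is asymptotically smaller; O(n sqrt(n)) grows faster


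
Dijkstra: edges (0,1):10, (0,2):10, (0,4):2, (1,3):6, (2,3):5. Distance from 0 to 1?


Dijkstra from 0:
Distances: {0: 0, 1: 10, 2: 10, 3: 15, 4: 2}
Shortest distance to 1 = 10, path = [0, 1]
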